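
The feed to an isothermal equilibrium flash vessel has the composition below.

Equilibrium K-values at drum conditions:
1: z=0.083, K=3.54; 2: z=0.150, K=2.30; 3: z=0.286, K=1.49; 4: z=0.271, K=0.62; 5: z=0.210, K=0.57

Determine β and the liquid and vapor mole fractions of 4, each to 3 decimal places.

β = 0.739, x_4 = 0.377, y_4 = 0.234

Material balance + equilibrium reduce to Σ zᵢ(Kᵢ−1)/(1+β(Kᵢ−1)) = 0.
Check two-phase: ΣzᵢKᵢ = 1.353 > 1 and Σzᵢ/Kᵢ = 1.086 > 1, so g(0) = 0.353 > 0 and g(1) = -0.086 < 0.
Newton–Raphson from β = 0.48:
  β = 0.480: g = 0.0888, g' = -0.370 → β = 0.720
  β = 0.720: g = 0.0063, g' = -0.328 → β = 0.739
Converged at β = 0.739.
Compositions from xᵢ = zᵢ/(1+β(Kᵢ−1)), yᵢ = Kᵢxᵢ:
  1: x = 0.029, y = 0.102
  2: x = 0.076, y = 0.176
  3: x = 0.210, y = 0.313
  4: x = 0.377, y = 0.234
  5: x = 0.308, y = 0.175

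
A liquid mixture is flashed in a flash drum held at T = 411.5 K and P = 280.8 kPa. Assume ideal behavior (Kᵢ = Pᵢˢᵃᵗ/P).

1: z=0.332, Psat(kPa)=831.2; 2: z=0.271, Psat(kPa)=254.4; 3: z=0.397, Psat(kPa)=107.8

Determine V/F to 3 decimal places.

V/F = 0.421

Raoult's law: Kᵢ = Pᵢˢᵃᵗ/P = Pᵢˢᵃᵗ/280.8.
  K_1 = 831.2/280.8 = 2.96011, K_2 = 254.4/280.8 = 0.90598, K_3 = 107.8/280.8 = 0.38390
Material balance + equilibrium reduce to Σ zᵢ(Kᵢ−1)/(1+V/F(Kᵢ−1)) = 0.
Feasibility: ΣzᵢKᵢ = 1.381, Σzᵢ/Kᵢ = 1.445 — both > 1, two phases present.
Newton iteration, V/F⁰ = 0.5:
  V/F = 0.500: g = -0.0516, g' = -0.643 → V/F = 0.420
  V/F = 0.420: g = 0.0006, g' = -0.661 → V/F = 0.421
Converged at V/F = 0.421.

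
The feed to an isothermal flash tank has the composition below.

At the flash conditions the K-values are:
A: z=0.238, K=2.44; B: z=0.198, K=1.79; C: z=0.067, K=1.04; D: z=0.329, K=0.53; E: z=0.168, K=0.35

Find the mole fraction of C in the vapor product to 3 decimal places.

y_C = 0.069

Rachford–Rice: g(V/F) = Σ zᵢ(Kᵢ−1)/(1+V/F(Kᵢ−1)) = 0.
Check two-phase: ΣzᵢKᵢ = 1.238 > 1 and Σzᵢ/Kᵢ = 1.373 > 1, so g(0) = 0.238 > 0 and g(1) = -0.373 < 0.
Newton–Raphson from V/F = 0.57:
  V/F = 0.570: g = -0.0860, g' = -0.522 → V/F = 0.405
  V/F = 0.405: g = -0.0018, g' = -0.510 → V/F = 0.402
Converged at V/F = 0.402.
Compositions from xᵢ = zᵢ/(1+V/F(Kᵢ−1)), yᵢ = Kᵢxᵢ:
  A: x = 0.151, y = 0.368
  B: x = 0.150, y = 0.269
  C: x = 0.066, y = 0.069
  D: x = 0.406, y = 0.215
  E: x = 0.227, y = 0.080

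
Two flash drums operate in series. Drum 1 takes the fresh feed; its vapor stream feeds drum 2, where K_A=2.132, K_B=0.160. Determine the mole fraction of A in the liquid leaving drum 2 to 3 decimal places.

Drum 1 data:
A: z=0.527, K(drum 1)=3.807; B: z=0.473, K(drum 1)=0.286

Drum 1:
Rachford–Rice: g(ψ₁) = Σ zᵢ(Kᵢ−1)/(1+ψ₁(Kᵢ−1)) = 0.
g(0) = ΣzᵢKᵢ − 1 = 1.142 and g(1) = 1 − Σzᵢ/Kᵢ = -0.792, so a root lies in (0, 1).
Binary case is linear: z₁(K₁−1)(1+ψ₁(K₂−1)) + z₂(K₂−1)(1+ψ₁(K₁−1)) = 0
⇒ ψ₁ = [z₁(K₁−1)+z₂(K₂−1)] / [−(K₁−1)(K₂−1)] = 1.1416/2.0042 = 0.570
Drum-1 compositions:
  A: x = 0.203, y = 0.772
  B: x = 0.797, y = 0.228
Drum-2 feed = drum-1 vapor: z₂ = (0.7720, 0.2280).
Drum 2:
Material balance + equilibrium reduce to Σ zᵢ(Kᵢ−1)/(1+ψ₂(Kᵢ−1)) = 0.
Check two-phase: ΣzᵢKᵢ = 1.682 > 1 and Σzᵢ/Kᵢ = 1.787 > 1, so g(0) = 0.682 > 0 and g(1) = -0.787 < 0.
Binary case is linear: z₁(K₁−1)(1+ψ₂(K₂−1)) + z₂(K₂−1)(1+ψ₂(K₁−1)) = 0
⇒ ψ₂ = [z₁(K₁−1)+z₂(K₂−1)] / [−(K₁−1)(K₂−1)] = 0.6824/0.9509 = 0.718
  A: x = 0.426, y = 0.908
  B: x = 0.574, y = 0.092

x_A (drum 2) = 0.426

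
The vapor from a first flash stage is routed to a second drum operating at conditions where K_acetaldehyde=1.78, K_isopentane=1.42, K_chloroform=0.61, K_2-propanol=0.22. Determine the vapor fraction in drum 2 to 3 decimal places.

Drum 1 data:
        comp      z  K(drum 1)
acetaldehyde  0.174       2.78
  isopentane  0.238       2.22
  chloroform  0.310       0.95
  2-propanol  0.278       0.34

V/F (drum 2) = 0.213

Drum 1:
Let ψ₁ = V/F and solve Σ zᵢ(Kᵢ−1)/(1+ψ₁(Kᵢ−1)) = 0.
Feasibility: ΣzᵢKᵢ = 1.401, Σzᵢ/Kᵢ = 1.314 — both > 1, two phases present.
Newton iteration, ψ₁⁰ = 0.55:
  ψ₁ = 0.550: g = 0.0263, g' = -0.567 → ψ₁ = 0.596
Converged at ψ₁ = 0.596.
Drum-1 compositions:
  acetaldehyde: x = 0.084, y = 0.235
  isopentane: x = 0.138, y = 0.306
  chloroform: x = 0.320, y = 0.304
  2-propanol: x = 0.458, y = 0.156
Drum-2 feed = drum-1 vapor: z₂ = (0.2347, 0.3059, 0.3035, 0.1558).
Drum 2:
Material balance + equilibrium reduce to Σ zᵢ(Kᵢ−1)/(1+ψ₂(Kᵢ−1)) = 0.
Feasibility: ΣzᵢKᵢ = 1.072, Σzᵢ/Kᵢ = 1.553 — both > 1, two phases present.
Iterate (Newton) starting at ψ₂ = 0.57:
  ψ₂ = 0.570: g = -0.1406, g' = -0.487 → ψ₂ = 0.281
  ψ₂ = 0.281: g = -0.0236, g' = -0.353 → ψ₂ = 0.214
  ψ₂ = 0.214: g = -0.0004, g' = -0.342 → ψ₂ = 0.213
Converged at ψ₂ = 0.213.
  acetaldehyde: x = 0.201, y = 0.358
  isopentane: x = 0.281, y = 0.399
  chloroform: x = 0.331, y = 0.202
  2-propanol: x = 0.187, y = 0.041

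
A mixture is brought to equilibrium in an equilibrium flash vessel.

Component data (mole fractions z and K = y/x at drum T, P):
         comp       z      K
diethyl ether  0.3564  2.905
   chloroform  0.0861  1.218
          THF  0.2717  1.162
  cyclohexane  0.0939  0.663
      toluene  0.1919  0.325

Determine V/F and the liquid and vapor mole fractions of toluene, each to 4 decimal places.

V/F = 0.7985, x_toluene = 0.4162, y_toluene = 0.1353

Rachford–Rice: g(V/F) = Σ zᵢ(Kᵢ−1)/(1+V/F(Kᵢ−1)) = 0.
g(0) = ΣzᵢKᵢ − 1 = 0.5806 and g(1) = 1 − Σzᵢ/Kᵢ = -0.1593, so a root lies in (0, 1).
Newton iteration, V/F⁰ = 0.47:
  V/F = 0.4700: g = 0.18882, g' = -0.5722 → V/F = 0.8000
  V/F = 0.8000: g = -0.00097, g' = -0.6448 → V/F = 0.7985
Converged at V/F = 0.7985.
Compositions from xᵢ = zᵢ/(1+V/F(Kᵢ−1)), yᵢ = Kᵢxᵢ:
  diethyl ether: x = 0.1414, y = 0.4107
  chloroform: x = 0.0733, y = 0.0893
  THF: x = 0.2406, y = 0.2796
  cyclohexane: x = 0.1285, y = 0.0852
  toluene: x = 0.4162, y = 0.1353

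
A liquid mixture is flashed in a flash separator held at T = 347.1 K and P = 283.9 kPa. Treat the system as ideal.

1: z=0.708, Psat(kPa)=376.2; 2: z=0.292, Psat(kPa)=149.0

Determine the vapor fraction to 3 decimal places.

ψ = 0.592

Raoult's law: Kᵢ = Pᵢˢᵃᵗ/P = Pᵢˢᵃᵗ/283.9.
  K_1 = 376.2/283.9 = 1.32511, K_2 = 149.0/283.9 = 0.52483
Let ψ = V/F and solve Σ zᵢ(Kᵢ−1)/(1+ψ(Kᵢ−1)) = 0.
g(0) = ΣzᵢKᵢ − 1 = 0.091 and g(1) = 1 − Σzᵢ/Kᵢ = -0.091, so a root lies in (0, 1).
Binary case is linear: z₁(K₁−1)(1+ψ(K₂−1)) + z₂(K₂−1)(1+ψ(K₁−1)) = 0
⇒ ψ = [z₁(K₁−1)+z₂(K₂−1)] / [−(K₁−1)(K₂−1)] = 0.0914/0.1545 = 0.592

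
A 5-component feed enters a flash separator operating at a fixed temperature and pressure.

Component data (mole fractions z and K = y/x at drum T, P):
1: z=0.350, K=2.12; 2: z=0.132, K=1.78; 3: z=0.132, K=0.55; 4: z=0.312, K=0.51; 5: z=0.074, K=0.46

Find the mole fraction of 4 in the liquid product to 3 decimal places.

x_4 = 0.408

Rachford–Rice: g(V/F) = Σ zᵢ(Kᵢ−1)/(1+V/F(Kᵢ−1)) = 0.
g(0) = ΣzᵢKᵢ − 1 = 0.243 and g(1) = 1 − Σzᵢ/Kᵢ = -0.252, so a root lies in (0, 1).
Iterate (Newton) starting at V/F = 0.41:
  V/F = 0.410: g = 0.0312, g' = -0.445 → V/F = 0.480
  V/F = 0.480: g = 0.0003, g' = -0.439 → V/F = 0.481
Converged at V/F = 0.481.
Compositions from xᵢ = zᵢ/(1+V/F(Kᵢ−1)), yᵢ = Kᵢxᵢ:
  1: x = 0.228, y = 0.482
  2: x = 0.096, y = 0.171
  3: x = 0.168, y = 0.093
  4: x = 0.408, y = 0.208
  5: x = 0.100, y = 0.046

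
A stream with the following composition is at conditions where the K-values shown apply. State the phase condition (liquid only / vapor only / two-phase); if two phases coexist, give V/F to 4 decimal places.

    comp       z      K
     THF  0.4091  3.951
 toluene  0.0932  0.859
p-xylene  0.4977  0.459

two-phase, V/F = 0.6292

ΣzᵢKᵢ = 1.9249; Σzᵢ/Kᵢ = 1.2964.
Both exceed 1, so a two-phase solution exists.
Let ψ = V/F and solve Σ zᵢ(Kᵢ−1)/(1+ψ(Kᵢ−1)) = 0.
Newton iteration, ψ⁰ = 0.32:
  ψ = 0.3200: g = 0.28152, g' = -1.1575 → ψ = 0.5632
  ψ = 0.5632: g = 0.05197, g' = -0.8062 → ψ = 0.6277
  ψ = 0.6277: g = 0.00113, g' = -0.7741 → ψ = 0.6292
Converged at ψ = 0.6292.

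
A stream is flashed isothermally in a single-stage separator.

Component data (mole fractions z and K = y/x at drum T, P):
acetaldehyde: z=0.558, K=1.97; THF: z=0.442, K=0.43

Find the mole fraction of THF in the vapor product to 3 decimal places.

y_THF = 0.271

Newton iteration, V/F⁰ = 0.49:
  V/F = 0.490: g = 0.0173, g' = -0.518 → V/F = 0.523
Converged at V/F = 0.523.
Compositions from xᵢ = zᵢ/(1+V/F(Kᵢ−1)), yᵢ = Kᵢxᵢ:
  acetaldehyde: x = 0.370, y = 0.729
  THF: x = 0.630, y = 0.271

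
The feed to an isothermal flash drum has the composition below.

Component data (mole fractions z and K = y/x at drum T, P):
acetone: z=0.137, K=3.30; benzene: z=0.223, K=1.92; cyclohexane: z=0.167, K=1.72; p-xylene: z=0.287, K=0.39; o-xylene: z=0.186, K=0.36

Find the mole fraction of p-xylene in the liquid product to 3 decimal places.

x_p-xylene = 0.387

Rachford–Rice: g(V/F) = Σ zᵢ(Kᵢ−1)/(1+V/F(Kᵢ−1)) = 0.
g(0) = ΣzᵢKᵢ − 1 = 0.346 and g(1) = 1 − Σzᵢ/Kᵢ = -0.507, so a root lies in (0, 1).
Iterate (Newton) starting at V/F = 0.34:
  V/F = 0.340: g = 0.0567, g' = -0.688 → V/F = 0.422
  V/F = 0.422: g = 0.0008, g' = -0.672 → V/F = 0.424
Converged at V/F = 0.424.
Compositions from xᵢ = zᵢ/(1+V/F(Kᵢ−1)), yᵢ = Kᵢxᵢ:
  acetone: x = 0.069, y = 0.229
  benzene: x = 0.160, y = 0.308
  cyclohexane: x = 0.128, y = 0.220
  p-xylene: x = 0.387, y = 0.151
  o-xylene: x = 0.255, y = 0.092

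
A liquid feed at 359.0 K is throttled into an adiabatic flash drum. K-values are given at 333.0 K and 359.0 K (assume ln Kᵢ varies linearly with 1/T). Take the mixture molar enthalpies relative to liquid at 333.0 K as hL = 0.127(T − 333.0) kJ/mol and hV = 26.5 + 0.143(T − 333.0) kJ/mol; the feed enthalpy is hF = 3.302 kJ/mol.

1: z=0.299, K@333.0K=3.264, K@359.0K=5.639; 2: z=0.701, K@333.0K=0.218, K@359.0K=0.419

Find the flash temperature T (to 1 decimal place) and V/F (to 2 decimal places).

T = 336.0 K, V/F = 0.11

Adiabatic flash: solve Rachford–Rice at each trial T, then check hF = ψ·hV(T) + (1−ψ)·hL(T).
  T = 333.0 K: K = (3.264, 0.218), RR gives ψ = 0.073, H_out = 1.927 kJ/mol
  T = 359.0 K: K = (5.639, 0.419), RR gives ψ = 0.364, H_out = 13.086 kJ/mol
  T = 346.0 K: K = (4.334, 0.306), RR gives ψ = 0.221, H_out = 7.542 kJ/mol
  T = 339.5 K: K = (3.772, 0.259), RR gives ψ = 0.151, H_out = 4.833 kJ/mol
  T = 336.2 K: K = (3.507, 0.238), RR gives ψ = 0.113, H_out = 3.395 kJ/mol
  T = 334.6 K: K = (3.384, 0.228), RR gives ψ = 0.093, H_out = 2.672 kJ/mol
Linear interpolation between T = 334.6 (H_out = 2.672) and T = 336.2 (H_out = 3.395) on hF = 3.302 gives T ≈ 336.0 K, at which ψ = 0.11.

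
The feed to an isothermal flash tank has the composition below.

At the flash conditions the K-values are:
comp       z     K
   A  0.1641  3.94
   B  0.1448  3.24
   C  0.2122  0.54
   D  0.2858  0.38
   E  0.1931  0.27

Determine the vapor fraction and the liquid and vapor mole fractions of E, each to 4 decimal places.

ψ = 0.2444, x_E = 0.2350, y_E = 0.0635

Newton–Raphson from ψ = 0.51:
  ψ = 0.5100: g = -0.26681, g' = -0.9581 → ψ = 0.2315
  ψ = 0.2315: g = 0.01487, g' = -1.1722 → ψ = 0.2442
  ψ = 0.2442: g = 0.00017, g' = -1.1461 → ψ = 0.2444
Converged at ψ = 0.2444.
Compositions from xᵢ = zᵢ/(1+ψ(Kᵢ−1)), yᵢ = Kᵢxᵢ:
  A: x = 0.0955, y = 0.3763
  B: x = 0.0936, y = 0.3032
  C: x = 0.2391, y = 0.1291
  D: x = 0.3368, y = 0.1280
  E: x = 0.2350, y = 0.0635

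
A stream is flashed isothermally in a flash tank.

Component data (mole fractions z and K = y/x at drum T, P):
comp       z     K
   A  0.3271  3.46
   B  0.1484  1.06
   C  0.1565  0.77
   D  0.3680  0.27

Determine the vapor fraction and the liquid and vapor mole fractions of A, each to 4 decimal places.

ψ = 0.3947, x_A = 0.1660, y_A = 0.5742

Material balance + equilibrium reduce to Σ zᵢ(Kᵢ−1)/(1+ψ(Kᵢ−1)) = 0.
Check two-phase: ΣzᵢKᵢ = 1.5089 > 1 and Σzᵢ/Kᵢ = 1.8007 > 1, so g(0) = 0.5089 > 0 and g(1) = -0.8007 < 0.
Newton–Raphson from ψ = 0.47:
  ψ = 0.4700: g = -0.06746, g' = -0.8911 → ψ = 0.3943
  ψ = 0.3943: g = 0.00036, g' = -0.9073 → ψ = 0.3947
Converged at ψ = 0.3947.
Compositions from xᵢ = zᵢ/(1+ψ(Kᵢ−1)), yᵢ = Kᵢxᵢ:
  A: x = 0.1660, y = 0.5742
  B: x = 0.1450, y = 0.1537
  C: x = 0.1721, y = 0.1325
  D: x = 0.5169, y = 0.1396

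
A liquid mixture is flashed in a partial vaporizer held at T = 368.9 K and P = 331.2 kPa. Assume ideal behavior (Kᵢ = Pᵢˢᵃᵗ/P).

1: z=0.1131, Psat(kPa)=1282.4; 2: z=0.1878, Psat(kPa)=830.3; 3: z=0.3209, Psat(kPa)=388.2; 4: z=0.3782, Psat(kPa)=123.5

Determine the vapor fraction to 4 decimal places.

Raoult's law: Kᵢ = Pᵢˢᵃᵗ/P = Pᵢˢᵃᵗ/331.2.
  K_1 = 1282.4/331.2 = 3.871981, K_2 = 830.3/331.2 = 2.506944, K_3 = 388.2/331.2 = 1.172101, K_4 = 123.5/331.2 = 0.372886
Material balance + equilibrium reduce to Σ zᵢ(Kᵢ−1)/(1+ψ(Kᵢ−1)) = 0.
Feasibility: ΣzᵢKᵢ = 1.4259, Σzᵢ/Kᵢ = 1.3922 — both > 1, two phases present.
Newton iteration, ψ⁰ = 0.5:
  ψ = 0.5000: g = 0.00008, g' = -0.6196 → ψ = 0.5001
Converged at ψ = 0.5001.

ψ = 0.5001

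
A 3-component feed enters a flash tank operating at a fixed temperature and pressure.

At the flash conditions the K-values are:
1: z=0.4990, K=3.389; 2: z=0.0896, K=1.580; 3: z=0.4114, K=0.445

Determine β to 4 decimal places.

β = 0.8448

Rachford–Rice: g(β) = Σ zᵢ(Kᵢ−1)/(1+β(Kᵢ−1)) = 0.
Check two-phase: ΣzᵢKᵢ = 2.0158 > 1 and Σzᵢ/Kᵢ = 1.1284 > 1, so g(0) = 1.0158 > 0 and g(1) = -0.1284 < 0.
Newton–Raphson from β = 0.53:
  β = 0.5300: g = 0.24232, g' = -0.8265 → β = 0.8232
  β = 0.8232: g = 0.01664, g' = -0.7670 → β = 0.8449
  β = 0.8449: g = -0.00009, g' = -0.7754 → β = 0.8448
Converged at β = 0.8448.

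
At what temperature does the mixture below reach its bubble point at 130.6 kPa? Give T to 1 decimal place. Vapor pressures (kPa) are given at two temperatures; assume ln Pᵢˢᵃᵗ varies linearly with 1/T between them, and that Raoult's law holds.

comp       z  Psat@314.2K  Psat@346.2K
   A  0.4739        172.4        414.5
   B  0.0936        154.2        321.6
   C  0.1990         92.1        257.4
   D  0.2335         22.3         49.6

T = 317.1 K

Bubble-point temperature: ΣzᵢPᵢˢᵃᵗ(T) = P. Interpolate ln Pᵢˢᵃᵗ = aᵢ + bᵢ/T.
  T = 314.2 K: ΣzᵢPᵢˢᵃᵗ = 119.67 kPa
  T = 346.2 K: ΣzᵢPᵢˢᵃᵗ = 289.34 kPa
  T = 330.2 K: ΣzᵢPᵢˢᵃᵗ = 189.95 kPa
  T = 322.2 K: ΣzᵢPᵢˢᵃᵗ = 151.60 kPa
  T = 318.2 K: ΣzᵢPᵢˢᵃᵗ = 134.89 kPa
  T = 316.2 K: ΣzᵢPᵢˢᵃᵗ = 127.10 kPa
Interpolating between 316.2 K and 318.2 K gives T ≈ 317.1 K.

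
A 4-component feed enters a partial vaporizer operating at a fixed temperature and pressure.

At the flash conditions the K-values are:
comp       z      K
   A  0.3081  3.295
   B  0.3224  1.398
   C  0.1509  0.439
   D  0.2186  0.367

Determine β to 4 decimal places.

β = 0.6760

Newton–Raphson from β = 0.5:
  β = 0.5000: g = 0.11617, g' = -0.6666 → β = 0.6743
  β = 0.6743: g = 0.00116, g' = -0.6713 → β = 0.6760
Converged at β = 0.6760.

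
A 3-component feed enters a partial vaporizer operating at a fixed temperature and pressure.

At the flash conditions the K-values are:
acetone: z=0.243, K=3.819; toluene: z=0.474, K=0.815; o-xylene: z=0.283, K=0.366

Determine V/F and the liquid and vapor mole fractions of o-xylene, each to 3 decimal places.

V/F = 0.380, x_o-xylene = 0.373, y_o-xylene = 0.136

Material balance + equilibrium reduce to Σ zᵢ(Kᵢ−1)/(1+V/F(Kᵢ−1)) = 0.
Feasibility: ΣzᵢKᵢ = 1.418, Σzᵢ/Kᵢ = 1.418 — both > 1, two phases present.
Newton–Raphson from V/F = 0.5:
  V/F = 0.500: g = -0.0750, g' = -0.596 → V/F = 0.374
  V/F = 0.374: g = 0.0040, g' = -0.672 → V/F = 0.380
Converged at V/F = 0.380.
Compositions from xᵢ = zᵢ/(1+V/F(Kᵢ−1)), yᵢ = Kᵢxᵢ:
  acetone: x = 0.117, y = 0.448
  toluene: x = 0.510, y = 0.416
  o-xylene: x = 0.373, y = 0.136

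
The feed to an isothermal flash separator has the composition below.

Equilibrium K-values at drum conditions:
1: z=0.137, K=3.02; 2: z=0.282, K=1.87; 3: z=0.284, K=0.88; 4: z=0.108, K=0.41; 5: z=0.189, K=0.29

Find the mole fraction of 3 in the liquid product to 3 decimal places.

x_3 = 0.300

Rachford–Rice: g(β) = Σ zᵢ(Kᵢ−1)/(1+β(Kᵢ−1)) = 0.
Check two-phase: ΣzᵢKᵢ = 1.290 > 1 and Σzᵢ/Kᵢ = 1.434 > 1, so g(0) = 0.290 > 0 and g(1) = -0.434 < 0.
Newton iteration, β⁰ = 0.47:
  β = 0.470: g = -0.0096, g' = -0.546 → β = 0.452
Converged at β = 0.452.
Compositions from xᵢ = zᵢ/(1+β(Kᵢ−1)), yᵢ = Kᵢxᵢ:
  1: x = 0.072, y = 0.216
  2: x = 0.202, y = 0.378
  3: x = 0.300, y = 0.264
  4: x = 0.147, y = 0.060
  5: x = 0.278, y = 0.081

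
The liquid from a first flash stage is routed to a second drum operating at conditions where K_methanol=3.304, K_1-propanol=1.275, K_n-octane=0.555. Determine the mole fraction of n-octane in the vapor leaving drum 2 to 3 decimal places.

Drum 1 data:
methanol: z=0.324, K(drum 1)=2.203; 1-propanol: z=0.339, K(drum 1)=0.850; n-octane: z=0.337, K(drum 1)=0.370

Drum 1:
Material balance + equilibrium reduce to Σ zᵢ(Kᵢ−1)/(1+ψ₁(Kᵢ−1)) = 0.
Feasibility: ΣzᵢKᵢ = 1.127, Σzᵢ/Kᵢ = 1.457 — both > 1, two phases present.
Newton iteration, ψ₁⁰ = 0.6:
  ψ₁ = 0.600: g = -0.1708, g' = -0.513 → ψ₁ = 0.267
  ψ₁ = 0.267: g = -0.0132, g' = -0.470 → ψ₁ = 0.239
Converged at ψ₁ = 0.239.
Drum-1 compositions:
  methanol: x = 0.252, y = 0.554
  1-propanol: x = 0.352, y = 0.299
  n-octane: x = 0.397, y = 0.147
Drum-2 feed = drum-1 liquid: z₂ = (0.2516, 0.3516, 0.3968).
Drum 2:
Newton–Raphson from ψ₂ = 0.5:
  ψ₂ = 0.500: g = 0.1273, g' = -0.439 → ψ₂ = 0.790
  ψ₂ = 0.790: g = 0.0127, g' = -0.373 → ψ₂ = 0.824
Converged at ψ₂ = 0.824.
  methanol: x = 0.087, y = 0.287
  1-propanol: x = 0.287, y = 0.365
  n-octane: x = 0.627, y = 0.348

y_n-octane (drum 2) = 0.348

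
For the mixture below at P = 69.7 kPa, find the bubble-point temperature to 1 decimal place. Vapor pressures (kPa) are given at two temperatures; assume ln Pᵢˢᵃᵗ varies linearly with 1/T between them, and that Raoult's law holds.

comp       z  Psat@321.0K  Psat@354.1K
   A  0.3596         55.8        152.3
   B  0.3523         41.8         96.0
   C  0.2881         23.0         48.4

Bubble-point temperature: ΣzᵢPᵢˢᵃᵗ(T) = P. Interpolate ln Pᵢˢᵃᵗ = aᵢ + bᵢ/T.
  T = 321.0 K: ΣzᵢPᵢˢᵃᵗ = 41.42 kPa
  T = 354.1 K: ΣzᵢPᵢˢᵃᵗ = 102.53 kPa
  T = 337.6 K: ΣzᵢPᵢˢᵃᵗ = 66.63 kPa
  T = 345.9 K: ΣzᵢPᵢˢᵃᵗ = 83.17 kPa
  T = 341.8 K: ΣzᵢPᵢˢᵃᵗ = 74.64 kPa
  T = 339.7 K: ΣzᵢPᵢˢᵃᵗ = 70.54 kPa
  T = 338.6 K: ΣzᵢPᵢˢᵃᵗ = 68.47 kPa
Interpolating between 338.6 K and 339.7 K gives T ≈ 339.3 K.

T = 339.3 K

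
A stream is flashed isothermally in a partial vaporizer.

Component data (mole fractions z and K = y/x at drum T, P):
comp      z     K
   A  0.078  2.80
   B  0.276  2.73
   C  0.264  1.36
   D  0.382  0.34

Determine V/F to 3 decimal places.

V/F = 0.548

Material balance + equilibrium reduce to Σ zᵢ(Kᵢ−1)/(1+V/F(Kᵢ−1)) = 0.
g(0) = ΣzᵢKᵢ − 1 = 0.461 and g(1) = 1 − Σzᵢ/Kᵢ = -0.447, so a root lies in (0, 1).
Iterate (Newton) starting at V/F = 0.5:
  V/F = 0.500: g = 0.0342, g' = -0.703 → V/F = 0.549
  V/F = 0.549: g = -0.0002, g' = -0.714 → V/F = 0.548
Converged at V/F = 0.548.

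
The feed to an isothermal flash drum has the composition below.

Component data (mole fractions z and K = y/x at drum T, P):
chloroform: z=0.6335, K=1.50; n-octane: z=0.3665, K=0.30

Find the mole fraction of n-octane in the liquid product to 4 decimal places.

x_n-octane = 0.4167

Binary case is linear: z₁(K₁−1)(1+β(K₂−1)) + z₂(K₂−1)(1+β(K₁−1)) = 0
⇒ β = [z₁(K₁−1)+z₂(K₂−1)] / [−(K₁−1)(K₂−1)] = 0.06020/0.35000 = 0.1720
Compositions from xᵢ = zᵢ/(1+β(Kᵢ−1)), yᵢ = Kᵢxᵢ:
  chloroform: x = 0.5833, y = 0.8750
  n-octane: x = 0.4167, y = 0.1250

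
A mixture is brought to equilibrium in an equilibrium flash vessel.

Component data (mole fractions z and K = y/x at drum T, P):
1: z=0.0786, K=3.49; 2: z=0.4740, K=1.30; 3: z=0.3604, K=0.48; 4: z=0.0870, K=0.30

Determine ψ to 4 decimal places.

Rachford–Rice: g(ψ) = Σ zᵢ(Kᵢ−1)/(1+ψ(Kᵢ−1)) = 0.
Feasibility: ΣzᵢKᵢ = 1.0896, Σzᵢ/Kᵢ = 1.4280 — both > 1, two phases present.
Newton iteration, ψ⁰ = 0.37:
  ψ = 0.3700: g = -0.08438, g' = -0.3936 → ψ = 0.1556
  ψ = 0.1556: g = 0.00465, g' = -0.4611 → ψ = 0.1657
  ψ = 0.1657: g = 0.00004, g' = -0.4542 → ψ = 0.1658
Converged at ψ = 0.1658.

ψ = 0.1658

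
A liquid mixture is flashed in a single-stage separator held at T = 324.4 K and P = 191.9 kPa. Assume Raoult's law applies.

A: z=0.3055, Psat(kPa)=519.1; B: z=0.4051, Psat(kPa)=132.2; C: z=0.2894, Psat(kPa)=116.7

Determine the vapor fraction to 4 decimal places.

Raoult's law: Kᵢ = Pᵢˢᵃᵗ/P = Pᵢˢᵃᵗ/191.9.
  K_A = 519.1/191.9 = 2.705055, K_B = 132.2/191.9 = 0.688900, K_C = 116.7/191.9 = 0.608129
Material balance + equilibrium reduce to Σ zᵢ(Kᵢ−1)/(1+ψ(Kᵢ−1)) = 0.
Check two-phase: ΣzᵢKᵢ = 1.2815 > 1 and Σzᵢ/Kᵢ = 1.1769 > 1, so g(0) = 0.2815 > 0 and g(1) = -0.1769 < 0.
Newton iteration, ψ⁰ = 0.5:
  ψ = 0.5000: g = -0.00910, g' = -0.3825 → ψ = 0.4762
  ψ = 0.4762: g = 0.00011, g' = -0.3917 → ψ = 0.4765
Converged at ψ = 0.4765.

ψ = 0.4765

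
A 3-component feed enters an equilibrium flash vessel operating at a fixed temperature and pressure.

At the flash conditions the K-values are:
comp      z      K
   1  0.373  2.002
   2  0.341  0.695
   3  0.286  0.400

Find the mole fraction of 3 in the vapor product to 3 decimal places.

y_3 = 0.131

Rachford–Rice: g(ψ) = Σ zᵢ(Kᵢ−1)/(1+ψ(Kᵢ−1)) = 0.
Check two-phase: ΣzᵢKᵢ = 1.098 > 1 and Σzᵢ/Kᵢ = 1.392 > 1, so g(0) = 0.098 > 0 and g(1) = -0.392 < 0.
Iterate (Newton) starting at ψ = 0.5:
  ψ = 0.500: g = -0.1189, g' = -0.421 → ψ = 0.217
  ψ = 0.217: g = -0.0018, g' = -0.425 → ψ = 0.213
Converged at ψ = 0.213.
Compositions from xᵢ = zᵢ/(1+ψ(Kᵢ−1)), yᵢ = Kᵢxᵢ:
  1: x = 0.307, y = 0.615
  2: x = 0.365, y = 0.253
  3: x = 0.328, y = 0.131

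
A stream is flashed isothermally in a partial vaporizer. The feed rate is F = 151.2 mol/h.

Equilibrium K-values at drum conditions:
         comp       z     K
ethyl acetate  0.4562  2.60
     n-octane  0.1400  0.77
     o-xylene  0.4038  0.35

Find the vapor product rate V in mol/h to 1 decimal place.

Iterate (Newton) starting at ψ = 0.5:
  ψ = 0.5000: g = -0.01972, g' = -0.7444 → ψ = 0.4735
Converged at ψ = 0.4735.
Then V = ψ·F = 0.4735·151.2 = 71.6 mol/h and L = F − V = 79.6 mol/h.

V = 71.6 mol/h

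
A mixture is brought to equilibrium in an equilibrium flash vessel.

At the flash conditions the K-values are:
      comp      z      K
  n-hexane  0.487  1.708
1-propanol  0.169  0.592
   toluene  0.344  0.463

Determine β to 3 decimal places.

β = 0.258

Material balance + equilibrium reduce to Σ zᵢ(Kᵢ−1)/(1+β(Kᵢ−1)) = 0.
g(0) = ΣzᵢKᵢ − 1 = 0.091 and g(1) = 1 − Σzᵢ/Kᵢ = -0.314, so a root lies in (0, 1).
Iterate (Newton) starting at β = 0.5:
  β = 0.500: g = -0.0845, g' = -0.363 → β = 0.267
  β = 0.267: g = -0.0031, g' = -0.343 → β = 0.258
Converged at β = 0.258.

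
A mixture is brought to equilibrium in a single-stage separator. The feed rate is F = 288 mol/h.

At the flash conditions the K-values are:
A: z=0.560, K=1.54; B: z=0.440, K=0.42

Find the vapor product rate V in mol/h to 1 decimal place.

V = 43.4 mol/h

Material balance + equilibrium reduce to Σ zᵢ(Kᵢ−1)/(1+ψ(Kᵢ−1)) = 0.
Feasibility: ΣzᵢKᵢ = 1.047, Σzᵢ/Kᵢ = 1.411 — both > 1, two phases present.
Binary case is linear: z₁(K₁−1)(1+ψ(K₂−1)) + z₂(K₂−1)(1+ψ(K₁−1)) = 0
⇒ ψ = [z₁(K₁−1)+z₂(K₂−1)] / [−(K₁−1)(K₂−1)] = 0.0472/0.3132 = 0.151
Then V = ψ·F = 0.1507·288 = 43.4 mol/h and L = F − V = 244.6 mol/h.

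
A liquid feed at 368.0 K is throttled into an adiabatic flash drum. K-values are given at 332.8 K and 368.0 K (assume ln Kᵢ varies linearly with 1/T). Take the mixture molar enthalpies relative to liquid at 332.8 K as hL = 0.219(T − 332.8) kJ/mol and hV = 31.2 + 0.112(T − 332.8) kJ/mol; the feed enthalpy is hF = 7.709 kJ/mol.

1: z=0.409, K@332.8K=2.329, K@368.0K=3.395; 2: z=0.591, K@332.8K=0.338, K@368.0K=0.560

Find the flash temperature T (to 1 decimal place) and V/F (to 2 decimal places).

Adiabatic flash: solve Rachford–Rice at each trial T, then check hF = ψ·hV(T) + (1−ψ)·hL(T).
  T = 332.8 K: K = (2.329, 0.338), RR gives ψ = 0.173, H_out = 5.402 kJ/mol
  T = 368.0 K: K = (3.395, 0.560), RR gives ψ = 0.683, H_out = 26.440 kJ/mol
  T = 350.4 K: K = (2.839, 0.441), RR gives ψ = 0.410, H_out = 15.866 kJ/mol
  T = 341.6 K: K = (2.578, 0.387), RR gives ψ = 0.293, H_out = 10.790 kJ/mol
  T = 337.2 K: K = (2.452, 0.362), RR gives ψ = 0.234, H_out = 8.157 kJ/mol
  T = 335.0 K: K = (2.390, 0.350), RR gives ψ = 0.204, H_out = 6.798 kJ/mol
Linear interpolation between T = 335.0 (H_out = 6.798) and T = 337.2 (H_out = 8.157) on hF = 7.709 gives T ≈ 336.5 K, at which ψ = 0.22.

T = 336.5 K, V/F = 0.22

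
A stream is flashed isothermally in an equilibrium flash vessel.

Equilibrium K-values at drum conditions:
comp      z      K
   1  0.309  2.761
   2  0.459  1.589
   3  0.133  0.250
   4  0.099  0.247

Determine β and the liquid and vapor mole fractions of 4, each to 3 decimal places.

Iterate (Newton) starting at β = 0.39:
  β = 0.390: g = 0.2959, g' = -0.704 → β = 0.810
  β = 0.810: g = -0.0383, g' = -1.091 → β = 0.775
  β = 0.775: g = -0.0017, g' = -0.997 → β = 0.773
Converged at β = 0.773.
Compositions from xᵢ = zᵢ/(1+β(Kᵢ−1)), yᵢ = Kᵢxᵢ:
  1: x = 0.131, y = 0.361
  2: x = 0.315, y = 0.501
  3: x = 0.317, y = 0.079
  4: x = 0.237, y = 0.059

β = 0.773, x_4 = 0.237, y_4 = 0.059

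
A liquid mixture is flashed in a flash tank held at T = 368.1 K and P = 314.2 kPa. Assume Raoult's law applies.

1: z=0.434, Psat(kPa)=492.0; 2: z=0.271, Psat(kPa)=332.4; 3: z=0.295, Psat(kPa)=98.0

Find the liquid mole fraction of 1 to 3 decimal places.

x_1 = 0.389

Raoult's law: Kᵢ = Pᵢˢᵃᵗ/P = Pᵢˢᵃᵗ/314.2.
  K_1 = 492.0/314.2 = 1.56588, K_2 = 332.4/314.2 = 1.05792, K_3 = 98.0/314.2 = 0.31190
Rachford–Rice: g(β) = Σ zᵢ(Kᵢ−1)/(1+β(Kᵢ−1)) = 0.
Check two-phase: ΣzᵢKᵢ = 1.058 > 1 and Σzᵢ/Kᵢ = 1.479 > 1, so g(0) = 0.058 > 0 and g(1) = -0.479 < 0.
Iterate (Newton) starting at β = 0.5:
  β = 0.500: g = -0.1028, g' = -0.410 → β = 0.249
  β = 0.249: g = -0.0143, g' = -0.311 → β = 0.203
Converged at β = 0.203.
Compositions from xᵢ = zᵢ/(1+β(Kᵢ−1)), yᵢ = Kᵢxᵢ:
  1: x = 0.389, y = 0.610
  2: x = 0.268, y = 0.283
  3: x = 0.343, y = 0.107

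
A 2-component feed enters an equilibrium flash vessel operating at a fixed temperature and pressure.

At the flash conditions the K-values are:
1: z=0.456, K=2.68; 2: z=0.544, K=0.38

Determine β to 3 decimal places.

β = 0.412

Let β = V/F and solve Σ zᵢ(Kᵢ−1)/(1+β(Kᵢ−1)) = 0.
g(0) = ΣzᵢKᵢ − 1 = 0.429 and g(1) = 1 − Σzᵢ/Kᵢ = -0.602, so a root lies in (0, 1).
Newton iteration, β⁰ = 0.31:
  β = 0.310: g = 0.0862, g' = -0.877 → β = 0.408
  β = 0.408: g = 0.0028, g' = -0.828 → β = 0.412
Converged at β = 0.412.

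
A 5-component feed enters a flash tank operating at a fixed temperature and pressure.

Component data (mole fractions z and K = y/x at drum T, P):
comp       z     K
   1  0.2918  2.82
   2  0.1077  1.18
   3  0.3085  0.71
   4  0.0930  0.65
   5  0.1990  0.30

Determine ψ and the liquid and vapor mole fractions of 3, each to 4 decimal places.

Let ψ = V/F and solve Σ zᵢ(Kᵢ−1)/(1+ψ(Kᵢ−1)) = 0.
g(0) = ΣzᵢKᵢ − 1 = 0.2891 and g(1) = 1 − Σzᵢ/Kᵢ = -0.4357, so a root lies in (0, 1).
Newton–Raphson from ψ = 0.31:
  ψ = 0.3100: g = 0.04516, g' = -0.6029 → ψ = 0.3849
  ψ = 0.3849: g = 0.00143, g' = -0.5681 → ψ = 0.3874
Converged at ψ = 0.3874.
Compositions from xᵢ = zᵢ/(1+ψ(Kᵢ−1)), yᵢ = Kᵢxᵢ:
  1: x = 0.1711, y = 0.4826
  2: x = 0.1007, y = 0.1188
  3: x = 0.3475, y = 0.2468
  4: x = 0.1076, y = 0.0699
  5: x = 0.2731, y = 0.0819

ψ = 0.3874, x_3 = 0.3475, y_3 = 0.2468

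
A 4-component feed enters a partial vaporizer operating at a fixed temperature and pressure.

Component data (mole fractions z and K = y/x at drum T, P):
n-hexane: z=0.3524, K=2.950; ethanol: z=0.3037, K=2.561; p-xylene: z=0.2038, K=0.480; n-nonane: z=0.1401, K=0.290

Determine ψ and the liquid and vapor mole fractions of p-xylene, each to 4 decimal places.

ψ = 0.8722, x_p-xylene = 0.3729, y_p-xylene = 0.1790

Let ψ = V/F and solve Σ zᵢ(Kᵢ−1)/(1+ψ(Kᵢ−1)) = 0.
Feasibility: ΣzᵢKᵢ = 1.9558, Σzᵢ/Kᵢ = 1.1457 — both > 1, two phases present.
Newton iteration, ψ⁰ = 0.47:
  ψ = 0.4700: g = 0.34247, g' = -0.8666 → ψ = 0.8652
  ψ = 0.8652: g = 0.00691, g' = -0.9763 → ψ = 0.8722
Converged at ψ = 0.8722.
Compositions from xᵢ = zᵢ/(1+ψ(Kᵢ−1)), yᵢ = Kᵢxᵢ:
  n-hexane: x = 0.1305, y = 0.3849
  ethanol: x = 0.1286, y = 0.3294
  p-xylene: x = 0.3729, y = 0.1790
  n-nonane: x = 0.3680, y = 0.1067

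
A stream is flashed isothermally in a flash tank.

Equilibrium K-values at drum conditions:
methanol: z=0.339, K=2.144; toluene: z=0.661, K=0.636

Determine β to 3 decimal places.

Newton iteration, β⁰ = 0.5:
  β = 0.500: g = -0.0474, g' = -0.310 → β = 0.347
  β = 0.347: g = 0.0022, g' = -0.342 → β = 0.354
Converged at β = 0.354.

β = 0.354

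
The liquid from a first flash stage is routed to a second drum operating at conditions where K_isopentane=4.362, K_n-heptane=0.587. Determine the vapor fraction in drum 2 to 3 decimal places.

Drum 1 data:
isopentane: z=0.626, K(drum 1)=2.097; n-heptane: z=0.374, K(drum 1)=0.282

Drum 1:
Rachford–Rice: g(ψ₁) = Σ zᵢ(Kᵢ−1)/(1+ψ₁(Kᵢ−1)) = 0.
Feasibility: ΣzᵢKᵢ = 1.418, Σzᵢ/Kᵢ = 1.625 — both > 1, two phases present.
Binary case is linear: z₁(K₁−1)(1+ψ₁(K₂−1)) + z₂(K₂−1)(1+ψ₁(K₁−1)) = 0
⇒ ψ₁ = [z₁(K₁−1)+z₂(K₂−1)] / [−(K₁−1)(K₂−1)] = 0.4182/0.7876 = 0.531
Drum-1 compositions:
  isopentane: x = 0.396, y = 0.830
  n-heptane: x = 0.604, y = 0.170
Drum-2 feed = drum-1 liquid: z₂ = (0.3956, 0.6044).
Drum 2:
Rachford–Rice: g(ψ₂) = Σ zᵢ(Kᵢ−1)/(1+ψ₂(Kᵢ−1)) = 0.
g(0) = ΣzᵢKᵢ − 1 = 1.080 and g(1) = 1 − Σzᵢ/Kᵢ = -0.120, so a root lies in (0, 1).
Binary case is linear: z₁(K₁−1)(1+ψ₂(K₂−1)) + z₂(K₂−1)(1+ψ₂(K₁−1)) = 0
⇒ ψ₂ = [z₁(K₁−1)+z₂(K₂−1)] / [−(K₁−1)(K₂−1)] = 1.0804/1.3885 = 0.778
  isopentane: x = 0.109, y = 0.477
  n-heptane: x = 0.891, y = 0.523

V/F (drum 2) = 0.778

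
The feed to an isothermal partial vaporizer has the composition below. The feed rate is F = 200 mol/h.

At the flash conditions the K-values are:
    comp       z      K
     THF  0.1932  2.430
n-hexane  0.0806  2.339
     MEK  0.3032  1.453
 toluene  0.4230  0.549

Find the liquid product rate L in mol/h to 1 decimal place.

L = 49.2 mol/h

Material balance + equilibrium reduce to Σ zᵢ(Kᵢ−1)/(1+ψ(Kᵢ−1)) = 0.
g(0) = ΣzᵢKᵢ − 1 = 0.3308 and g(1) = 1 − Σzᵢ/Kᵢ = -0.0931, so a root lies in (0, 1).
Newton–Raphson from ψ = 0.32:
  ψ = 0.3200: g = 0.16210, g' = -0.4217 → ψ = 0.7044
  ψ = 0.7044: g = 0.01771, g' = -0.3569 → ψ = 0.7540
  ψ = 0.7540: g = -0.00005, g' = -0.3594 → ψ = 0.7539
Converged at ψ = 0.7539.
Then V = ψ·F = 0.7539·200 = 150.8 mol/h and L = F − V = 49.2 mol/h.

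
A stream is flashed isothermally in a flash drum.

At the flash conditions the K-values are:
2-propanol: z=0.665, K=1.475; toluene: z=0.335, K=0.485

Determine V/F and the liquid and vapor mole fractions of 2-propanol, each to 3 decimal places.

V/F = 0.586, x_2-propanol = 0.520, y_2-propanol = 0.767

Material balance + equilibrium reduce to Σ zᵢ(Kᵢ−1)/(1+V/F(Kᵢ−1)) = 0.
g(0) = ΣzᵢKᵢ − 1 = 0.143 and g(1) = 1 − Σzᵢ/Kᵢ = -0.142, so a root lies in (0, 1).
Binary case is linear: z₁(K₁−1)(1+V/F(K₂−1)) + z₂(K₂−1)(1+V/F(K₁−1)) = 0
⇒ V/F = [z₁(K₁−1)+z₂(K₂−1)] / [−(K₁−1)(K₂−1)] = 0.1434/0.2446 = 0.586
Compositions from xᵢ = zᵢ/(1+V/F(Kᵢ−1)), yᵢ = Kᵢxᵢ:
  2-propanol: x = 0.520, y = 0.767
  toluene: x = 0.480, y = 0.233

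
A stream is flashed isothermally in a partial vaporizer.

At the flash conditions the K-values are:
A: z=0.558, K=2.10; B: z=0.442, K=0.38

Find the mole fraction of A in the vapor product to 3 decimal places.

Newton–Raphson from V/F = 0.39:
  V/F = 0.390: g = 0.0681, g' = -0.626 → V/F = 0.499
  V/F = 0.499: g = -0.0004, g' = -0.638 → V/F = 0.498
Converged at V/F = 0.498.
Compositions from xᵢ = zᵢ/(1+V/F(Kᵢ−1)), yᵢ = Kᵢxᵢ:
  A: x = 0.360, y = 0.757
  B: x = 0.640, y = 0.243

y_A = 0.757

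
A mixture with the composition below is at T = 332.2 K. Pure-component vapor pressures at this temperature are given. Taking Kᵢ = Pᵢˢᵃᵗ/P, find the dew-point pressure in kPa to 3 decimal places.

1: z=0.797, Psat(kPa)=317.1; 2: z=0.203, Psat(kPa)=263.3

At the dew point ψ → 1, so Σzᵢ/Kᵢ = 1 with Kᵢ = Pᵢˢᵃᵗ/P ⇒ 1/P = Σzᵢ/Pᵢˢᵃᵗ.
1/P = 0.797/317.1 + 0.203/263.3 = 0.003284 ⇒ P = 304.471 kPa

Pdew = 304.471 kPa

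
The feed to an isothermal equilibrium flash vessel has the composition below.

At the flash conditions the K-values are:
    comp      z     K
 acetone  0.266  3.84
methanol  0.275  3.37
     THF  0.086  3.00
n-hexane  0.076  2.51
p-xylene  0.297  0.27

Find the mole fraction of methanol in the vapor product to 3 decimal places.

y_methanol = 0.311

Newton–Raphson from V/F = 0.5:
  V/F = 0.500: g = 0.4204, g' = -1.225 → V/F = 0.843
  V/F = 0.843: g = -0.0096, g' = -1.510 → V/F = 0.837
Converged at V/F = 0.837.
Compositions from xᵢ = zᵢ/(1+V/F(Kᵢ−1)), yᵢ = Kᵢxᵢ:
  acetone: x = 0.079, y = 0.302
  methanol: x = 0.092, y = 0.311
  THF: x = 0.032, y = 0.096
  n-hexane: x = 0.034, y = 0.084
  p-xylene: x = 0.763, y = 0.206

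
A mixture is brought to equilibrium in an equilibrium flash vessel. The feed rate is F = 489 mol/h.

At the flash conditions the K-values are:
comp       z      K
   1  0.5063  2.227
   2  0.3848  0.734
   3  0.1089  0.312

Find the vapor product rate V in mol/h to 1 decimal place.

Let ψ = V/F and solve Σ zᵢ(Kᵢ−1)/(1+ψ(Kᵢ−1)) = 0.
Feasibility: ΣzᵢKᵢ = 1.4440, Σzᵢ/Kᵢ = 1.1006 — both > 1, two phases present.
Newton iteration, ψ⁰ = 0.5:
  ψ = 0.5000: g = 0.15275, g' = -0.4488 → ψ = 0.8404
  ψ = 0.8404: g = -0.00358, g' = -0.5196 → ψ = 0.8335
  ψ = 0.8335: g = -0.00002, g' = -0.5145 → ψ = 0.8334
Converged at ψ = 0.8334.
Then V = ψ·F = 0.8334·489 = 407.5 mol/h and L = F − V = 81.5 mol/h.

V = 407.5 mol/h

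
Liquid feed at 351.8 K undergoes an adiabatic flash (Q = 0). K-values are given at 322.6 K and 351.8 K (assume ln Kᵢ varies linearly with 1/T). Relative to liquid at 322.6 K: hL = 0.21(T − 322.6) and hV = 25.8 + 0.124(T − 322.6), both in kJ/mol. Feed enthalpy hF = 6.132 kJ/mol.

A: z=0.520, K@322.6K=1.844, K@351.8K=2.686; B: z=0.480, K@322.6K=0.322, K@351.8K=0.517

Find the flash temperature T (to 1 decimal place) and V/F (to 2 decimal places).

Adiabatic flash: solve Rachford–Rice at each trial T, then check hF = ψ·hV(T) + (1−ψ)·hL(T).
  T = 322.6 K: K = (1.844, 0.322), RR gives ψ = 0.198, H_out = 5.115 kJ/mol
  T = 351.8 K: K = (2.686, 0.517), RR gives ψ = 0.792, H_out = 24.575 kJ/mol
  T = 337.2 K: K = (2.244, 0.412), RR gives ψ = 0.499, H_out = 15.307 kJ/mol
  T = 329.9 K: K = (2.038, 0.365), RR gives ψ = 0.357, H_out = 10.522 kJ/mol
  T = 326.2 K: K = (1.939, 0.343), RR gives ψ = 0.280, H_out = 7.892 kJ/mol
  T = 324.4 K: K = (1.891, 0.332), RR gives ψ = 0.240, H_out = 6.536 kJ/mol
Linear interpolation between T = 322.6 (H_out = 5.115) and T = 324.4 (H_out = 6.536) on hF = 6.132 gives T ≈ 323.9 K, at which ψ = 0.23.

T = 323.9 K, V/F = 0.23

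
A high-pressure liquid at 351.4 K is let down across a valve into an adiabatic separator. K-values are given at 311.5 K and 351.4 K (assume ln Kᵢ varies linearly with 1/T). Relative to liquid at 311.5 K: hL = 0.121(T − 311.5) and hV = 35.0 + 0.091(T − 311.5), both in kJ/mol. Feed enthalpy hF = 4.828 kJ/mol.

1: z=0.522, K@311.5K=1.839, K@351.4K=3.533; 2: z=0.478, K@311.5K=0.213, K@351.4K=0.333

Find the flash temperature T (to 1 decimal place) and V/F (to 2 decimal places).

T = 313.1 K, V/F = 0.13

Adiabatic flash: solve Rachford–Rice at each trial T, then check hF = ψ·hV(T) + (1−ψ)·hL(T).
  T = 311.5 K: K = (1.839, 0.213), RR gives ψ = 0.094, H_out = 3.274 kJ/mol
  T = 351.4 K: K = (3.533, 0.333), RR gives ψ = 0.594, H_out = 24.903 kJ/mol
  T = 331.4 K: K = (2.597, 0.270), RR gives ψ = 0.416, H_out = 16.707 kJ/mol
  T = 321.4 K: K = (2.195, 0.240), RR gives ψ = 0.287, H_out = 11.171 kJ/mol
  T = 316.4 K: K = (2.010, 0.226), RR gives ψ = 0.202, H_out = 7.620 kJ/mol
  T = 313.9 K: K = (1.922, 0.220), RR gives ψ = 0.150, H_out = 5.536 kJ/mol
Linear interpolation between T = 311.5 (H_out = 3.274) and T = 313.9 (H_out = 5.536) on hF = 4.828 gives T ≈ 313.1 K, at which ψ = 0.13.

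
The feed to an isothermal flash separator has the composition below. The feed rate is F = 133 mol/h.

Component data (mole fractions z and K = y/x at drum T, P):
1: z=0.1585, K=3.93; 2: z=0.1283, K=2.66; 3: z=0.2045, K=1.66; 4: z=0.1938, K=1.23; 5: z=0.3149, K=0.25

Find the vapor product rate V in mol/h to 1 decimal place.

V = 77.1 mol/h

Rachford–Rice: g(V/F) = Σ zᵢ(Kᵢ−1)/(1+V/F(Kᵢ−1)) = 0.
Check two-phase: ΣzᵢKᵢ = 1.6208 > 1 and Σzᵢ/Kᵢ = 1.6289 > 1, so g(0) = 0.6208 > 0 and g(1) = -0.6289 < 0.
Iterate (Newton) starting at V/F = 0.35:
  V/F = 0.3500: g = 0.19465, g' = -0.8663 → V/F = 0.5747
  V/F = 0.5747: g = 0.00418, g' = -0.8835 → V/F = 0.5794
Converged at V/F = 0.5794.
Then V = V/F·F = 0.5794·133 = 77.1 mol/h and L = F − V = 55.9 mol/h.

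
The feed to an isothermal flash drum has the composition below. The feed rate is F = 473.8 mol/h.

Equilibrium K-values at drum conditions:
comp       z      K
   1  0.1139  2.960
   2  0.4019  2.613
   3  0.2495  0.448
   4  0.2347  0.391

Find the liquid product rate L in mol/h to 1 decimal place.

L = 189.0 mol/h

Newton iteration, V/F⁰ = 0.31:
  V/F = 0.3100: g = 0.22868, g' = -0.8770 → V/F = 0.5708
  V/F = 0.5708: g = 0.02273, g' = -0.7475 → V/F = 0.6012
Converged at V/F = 0.6012.
Then V = V/F·F = 0.6012·473.8 = 284.8 mol/h and L = F − V = 189.0 mol/h.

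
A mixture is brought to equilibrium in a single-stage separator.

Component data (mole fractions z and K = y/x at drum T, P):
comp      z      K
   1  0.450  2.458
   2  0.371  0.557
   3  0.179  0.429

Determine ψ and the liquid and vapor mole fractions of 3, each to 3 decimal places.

ψ = 0.546, x_3 = 0.260, y_3 = 0.112

Let ψ = V/F and solve Σ zᵢ(Kᵢ−1)/(1+ψ(Kᵢ−1)) = 0.
Feasibility: ΣzᵢKᵢ = 1.390, Σzᵢ/Kᵢ = 1.266 — both > 1, two phases present.
Newton iteration, ψ⁰ = 0.5:
  ψ = 0.500: g = 0.0253, g' = -0.554 → ψ = 0.546
Converged at ψ = 0.546.
Compositions from xᵢ = zᵢ/(1+ψ(Kᵢ−1)), yᵢ = Kᵢxᵢ:
  1: x = 0.251, y = 0.616
  2: x = 0.489, y = 0.273
  3: x = 0.260, y = 0.112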